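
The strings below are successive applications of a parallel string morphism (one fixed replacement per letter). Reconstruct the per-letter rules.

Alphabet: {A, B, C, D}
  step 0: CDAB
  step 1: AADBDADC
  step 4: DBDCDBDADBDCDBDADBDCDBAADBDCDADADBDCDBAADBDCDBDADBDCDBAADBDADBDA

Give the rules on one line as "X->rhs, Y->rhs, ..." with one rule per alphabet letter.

  step 0 ⇒ step 1: CDAB ⇒ AA·DB·DA·DC
    A ↦ DA
    B ↦ DC
    C ↦ AA
    D ↦ DB

A->DA, B->DC, C->AA, D->DB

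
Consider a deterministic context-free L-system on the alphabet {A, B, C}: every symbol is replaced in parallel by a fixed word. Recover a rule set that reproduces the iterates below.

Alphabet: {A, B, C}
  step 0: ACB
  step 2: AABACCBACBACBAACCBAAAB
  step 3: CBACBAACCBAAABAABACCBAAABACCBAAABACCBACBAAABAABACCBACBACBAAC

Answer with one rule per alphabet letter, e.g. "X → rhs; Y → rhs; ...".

  step 2 ⇒ step 3: AABACCBACBACBAACCBAAAB ⇒ CBA·CBA·AC·CBA·AAB·AAB·AC·CBA·AAB·AC·CBA·AAB·AC·CBA·CBA·AAB·AAB·AC·CBA·CBA·CBA·AC
    A ↦ CBA
    B ↦ AC
    C ↦ AAB

A->CBA, B->AC, C->AAB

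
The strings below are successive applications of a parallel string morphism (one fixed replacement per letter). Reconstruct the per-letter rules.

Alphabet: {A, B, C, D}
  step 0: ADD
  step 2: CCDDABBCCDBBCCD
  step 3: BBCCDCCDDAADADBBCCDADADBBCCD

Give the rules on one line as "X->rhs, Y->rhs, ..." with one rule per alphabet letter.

  step 2 ⇒ step 3: CCDDABBCCDBBCCD ⇒ B·B·CCD·CCD·DA·AD·AD·B·B·CCD·AD·AD·B·B·CCD
    A ↦ DA
    B ↦ AD
    C ↦ B
    D ↦ CCD

A->DA, B->AD, C->B, D->CCD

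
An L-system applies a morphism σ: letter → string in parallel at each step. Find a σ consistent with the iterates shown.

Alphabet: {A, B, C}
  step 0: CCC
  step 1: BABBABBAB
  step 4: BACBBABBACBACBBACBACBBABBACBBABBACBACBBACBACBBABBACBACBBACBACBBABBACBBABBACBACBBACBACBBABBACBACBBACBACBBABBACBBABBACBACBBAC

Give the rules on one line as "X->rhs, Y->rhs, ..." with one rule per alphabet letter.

  step 0 ⇒ step 1: CCC ⇒ BAB·BAB·BAB
    C ↦ BAB
    A ↦ B  (constrained at step 1)
    B ↦ BAC  (constrained at step 1)

A->B, B->BAC, C->BAB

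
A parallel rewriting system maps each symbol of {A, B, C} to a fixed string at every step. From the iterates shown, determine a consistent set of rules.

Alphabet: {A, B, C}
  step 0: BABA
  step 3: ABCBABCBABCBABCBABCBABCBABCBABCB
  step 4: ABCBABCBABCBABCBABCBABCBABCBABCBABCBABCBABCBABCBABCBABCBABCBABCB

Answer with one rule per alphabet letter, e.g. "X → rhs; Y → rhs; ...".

  step 3 ⇒ step 4: ABCBABCBABCBABCBABCBABCBABCBABCB ⇒ AB·CB·AB·CB·AB·CB·AB·CB·AB·CB·AB·CB·AB·CB·AB·CB·AB·CB·AB·CB·AB·CB·AB·CB·AB·CB·AB·CB·AB·CB·AB·CB
    A ↦ AB
    B ↦ CB
    C ↦ AB

A->AB, B->CB, C->AB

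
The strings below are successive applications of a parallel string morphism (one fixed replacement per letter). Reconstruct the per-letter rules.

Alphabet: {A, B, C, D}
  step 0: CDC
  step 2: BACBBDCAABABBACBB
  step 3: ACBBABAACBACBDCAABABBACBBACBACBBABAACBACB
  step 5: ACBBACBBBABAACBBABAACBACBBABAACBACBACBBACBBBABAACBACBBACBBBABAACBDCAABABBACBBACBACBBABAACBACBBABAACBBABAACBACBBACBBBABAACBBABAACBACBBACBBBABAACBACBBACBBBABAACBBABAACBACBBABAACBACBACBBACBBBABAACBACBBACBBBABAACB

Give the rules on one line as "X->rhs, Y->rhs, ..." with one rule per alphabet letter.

  step 2 ⇒ step 3: BACBBDCAABABBACBB ⇒ ACB·B·ABA·ACB·ACB·DCA·ABA·B·B·ACB·B·ACB·ACB·B·ABA·ACB·ACB
    A ↦ B
    B ↦ ACB
    C ↦ ABA
    D ↦ DCA

A->B, B->ACB, C->ABA, D->DCA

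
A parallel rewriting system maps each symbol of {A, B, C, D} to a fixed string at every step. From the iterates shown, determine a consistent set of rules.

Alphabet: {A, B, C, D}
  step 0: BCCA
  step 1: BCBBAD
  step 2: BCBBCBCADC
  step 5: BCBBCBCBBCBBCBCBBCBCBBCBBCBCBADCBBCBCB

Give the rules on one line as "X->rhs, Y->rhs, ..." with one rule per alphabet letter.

  step 1 ⇒ step 2: BCBBAD ⇒ BC·B·BC·BC·AD·C
    A ↦ AD
    B ↦ BC
    C ↦ B
    D ↦ C

A->AD, B->BC, C->B, D->C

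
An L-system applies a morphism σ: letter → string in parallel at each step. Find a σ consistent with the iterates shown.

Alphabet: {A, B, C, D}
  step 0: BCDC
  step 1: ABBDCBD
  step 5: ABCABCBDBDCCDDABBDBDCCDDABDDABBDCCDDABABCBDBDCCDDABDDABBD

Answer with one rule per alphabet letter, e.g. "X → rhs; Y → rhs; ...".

  step 0 ⇒ step 1: BCDC ⇒ AB·BD·C·BD
    B ↦ AB
    C ↦ BD
    D ↦ C
    A ↦ DD  (constrained at step 1)

A->DD, B->AB, C->BD, D->C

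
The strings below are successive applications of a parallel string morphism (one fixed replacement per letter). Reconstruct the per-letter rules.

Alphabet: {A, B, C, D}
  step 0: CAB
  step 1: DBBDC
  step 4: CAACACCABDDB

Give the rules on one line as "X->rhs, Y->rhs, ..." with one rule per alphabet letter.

A->BD, B->C, C->DB, D->A

  step 0 ⇒ step 1: CAB ⇒ DB·BD·C
    A ↦ BD
    B ↦ C
    C ↦ DB
    D ↦ A  (constrained at step 1)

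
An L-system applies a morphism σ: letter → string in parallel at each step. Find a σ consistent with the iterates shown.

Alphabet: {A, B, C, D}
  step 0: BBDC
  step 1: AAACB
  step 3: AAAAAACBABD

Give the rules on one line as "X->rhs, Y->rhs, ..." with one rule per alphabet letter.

A->BD, B->A, C->CB, D->A

  step 0 ⇒ step 1: BBDC ⇒ A·A·A·CB
    B ↦ A
    C ↦ CB
    D ↦ A
    A ↦ BD  (constrained at step 1)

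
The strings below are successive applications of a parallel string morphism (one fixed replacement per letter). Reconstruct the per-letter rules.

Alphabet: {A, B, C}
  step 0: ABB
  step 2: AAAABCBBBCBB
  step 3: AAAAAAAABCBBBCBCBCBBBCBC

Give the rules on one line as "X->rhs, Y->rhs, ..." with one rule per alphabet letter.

  step 2 ⇒ step 3: AAAABCBBBCBB ⇒ AA·AA·AA·AA·BC·BB·BC·BC·BC·BB·BC·BC
    A ↦ AA
    B ↦ BC
    C ↦ BB

A->AA, B->BC, C->BB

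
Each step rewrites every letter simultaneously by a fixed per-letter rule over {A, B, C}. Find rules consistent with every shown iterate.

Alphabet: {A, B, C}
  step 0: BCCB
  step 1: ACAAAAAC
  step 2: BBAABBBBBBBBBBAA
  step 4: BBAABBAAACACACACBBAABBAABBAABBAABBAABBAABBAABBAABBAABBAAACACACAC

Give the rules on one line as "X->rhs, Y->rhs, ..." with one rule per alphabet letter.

  step 1 ⇒ step 2: ACAAAAAC ⇒ BB·AA·BB·BB·BB·BB·BB·AA
    A ↦ BB
    C ↦ AA
  step 0 ⇒ step 1: BCCB ⇒ AC·AA·AA·AC
    B ↦ AC

A->BB, B->AC, C->AA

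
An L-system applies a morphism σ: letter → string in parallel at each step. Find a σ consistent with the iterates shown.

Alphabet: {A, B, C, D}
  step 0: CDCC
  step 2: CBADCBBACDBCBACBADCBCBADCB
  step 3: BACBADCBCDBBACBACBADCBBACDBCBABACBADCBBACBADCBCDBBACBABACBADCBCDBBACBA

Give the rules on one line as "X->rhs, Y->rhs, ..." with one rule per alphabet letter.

A->DCB, B->CBA, C->BA, D->CDB

  step 2 ⇒ step 3: CBADCBBACDBCBACBADCBCBADCB ⇒ BA·CBA·DCB·CDB·BA·CBA·CBA·DCB·BA·CDB·CBA·BA·CBA·DCB·BA·CBA·DCB·CDB·BA·CBA·BA·CBA·DCB·CDB·BA·CBA
    A ↦ DCB
    B ↦ CBA
    C ↦ BA
    D ↦ CDB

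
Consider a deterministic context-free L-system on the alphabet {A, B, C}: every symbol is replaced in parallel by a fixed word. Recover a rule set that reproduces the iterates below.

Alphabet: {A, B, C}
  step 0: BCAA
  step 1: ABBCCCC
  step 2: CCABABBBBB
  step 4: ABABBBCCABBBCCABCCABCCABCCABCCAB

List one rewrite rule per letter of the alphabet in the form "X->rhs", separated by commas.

  step 1 ⇒ step 2: ABBCCCC ⇒ CC·AB·AB·B·B·B·B
    A ↦ CC
    B ↦ AB
    C ↦ B

A->CC, B->AB, C->B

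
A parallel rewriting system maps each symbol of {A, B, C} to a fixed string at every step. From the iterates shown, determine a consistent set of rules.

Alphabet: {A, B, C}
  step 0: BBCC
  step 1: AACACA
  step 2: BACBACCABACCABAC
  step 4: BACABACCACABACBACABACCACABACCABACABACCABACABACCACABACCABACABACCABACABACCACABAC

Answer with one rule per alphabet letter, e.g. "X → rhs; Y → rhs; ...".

  step 1 ⇒ step 2: AACACA ⇒ BAC·BAC·CA·BAC·CA·BAC
    A ↦ BAC
    C ↦ CA
  step 0 ⇒ step 1: BBCC ⇒ A·A·CA·CA
    B ↦ A

A->BAC, B->A, C->CA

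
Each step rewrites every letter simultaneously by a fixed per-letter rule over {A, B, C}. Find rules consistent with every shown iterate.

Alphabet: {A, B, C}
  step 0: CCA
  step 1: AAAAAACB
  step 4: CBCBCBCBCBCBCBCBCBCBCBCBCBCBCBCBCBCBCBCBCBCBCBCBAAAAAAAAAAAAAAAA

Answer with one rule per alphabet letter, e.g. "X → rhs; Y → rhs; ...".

  step 0 ⇒ step 1: CCA ⇒ AAA·AAA·CB
    A ↦ CB
    C ↦ AAA
    B ↦ A  (constrained at step 1)

A->CB, B->A, C->AAA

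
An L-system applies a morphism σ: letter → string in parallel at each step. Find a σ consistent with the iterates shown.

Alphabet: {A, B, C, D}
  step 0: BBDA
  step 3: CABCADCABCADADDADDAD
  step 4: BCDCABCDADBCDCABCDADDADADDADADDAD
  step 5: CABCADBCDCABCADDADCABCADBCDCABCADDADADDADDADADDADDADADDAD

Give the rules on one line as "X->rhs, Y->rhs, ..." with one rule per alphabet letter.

  step 4 ⇒ step 5: BCDCABCDADBCDCABCDADDADADDADADDAD ⇒ CA·BC·AD·BC·D·CA·BC·AD·D·AD·CA·BC·AD·BC·D·CA·BC·AD·D·AD·AD·D·AD·D·AD·AD·D·AD·D·AD·AD·D·AD
    A ↦ D
    B ↦ CA
    C ↦ BC
    D ↦ AD

A->D, B->CA, C->BC, D->AD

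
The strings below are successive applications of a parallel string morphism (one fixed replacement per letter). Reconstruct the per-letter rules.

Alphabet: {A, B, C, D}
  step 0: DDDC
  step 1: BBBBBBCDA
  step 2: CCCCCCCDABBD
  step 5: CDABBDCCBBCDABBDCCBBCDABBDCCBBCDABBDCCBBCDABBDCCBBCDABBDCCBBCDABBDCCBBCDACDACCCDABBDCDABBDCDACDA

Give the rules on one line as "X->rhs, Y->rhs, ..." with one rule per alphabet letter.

A->D, B->C, C->CDA, D->BB

  step 1 ⇒ step 2: BBBBBBCDA ⇒ C·C·C·C·C·C·CDA·BB·D
    A ↦ D
    B ↦ C
    C ↦ CDA
    D ↦ BB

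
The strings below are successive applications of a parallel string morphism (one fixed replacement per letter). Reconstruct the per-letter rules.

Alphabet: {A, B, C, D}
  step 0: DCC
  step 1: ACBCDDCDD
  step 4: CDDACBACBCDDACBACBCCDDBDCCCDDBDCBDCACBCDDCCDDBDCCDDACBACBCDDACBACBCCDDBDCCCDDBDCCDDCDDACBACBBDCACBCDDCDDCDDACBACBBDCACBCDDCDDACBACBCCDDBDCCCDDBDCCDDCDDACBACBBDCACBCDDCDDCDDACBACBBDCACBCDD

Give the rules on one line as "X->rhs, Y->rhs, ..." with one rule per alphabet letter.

  step 0 ⇒ step 1: DCC ⇒ ACB·CDD·CDD
    C ↦ CDD
    D ↦ ACB
    A ↦ C  (constrained at step 1)
    B ↦ BDC  (constrained at step 1)

A->C, B->BDC, C->CDD, D->ACB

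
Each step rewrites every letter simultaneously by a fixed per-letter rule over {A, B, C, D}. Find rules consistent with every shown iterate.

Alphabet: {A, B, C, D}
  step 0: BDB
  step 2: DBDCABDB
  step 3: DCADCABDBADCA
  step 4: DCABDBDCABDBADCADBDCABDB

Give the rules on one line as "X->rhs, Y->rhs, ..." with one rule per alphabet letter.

  step 3 ⇒ step 4: DCADCABDBADCA ⇒ DC·AB·DB·DC·AB·DB·A·DC·A·DB·DC·AB·DB
    A ↦ DB
    B ↦ A
    C ↦ AB
    D ↦ DC

A->DB, B->A, C->AB, D->DC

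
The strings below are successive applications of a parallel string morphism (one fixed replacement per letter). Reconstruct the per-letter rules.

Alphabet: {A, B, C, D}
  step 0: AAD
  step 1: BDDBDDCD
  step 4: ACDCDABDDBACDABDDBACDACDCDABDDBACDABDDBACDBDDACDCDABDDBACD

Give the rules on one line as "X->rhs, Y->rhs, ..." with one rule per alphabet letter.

A->BDD, B->A, C->BA, D->CD

  step 0 ⇒ step 1: AAD ⇒ BDD·BDD·CD
    A ↦ BDD
    D ↦ CD
    B ↦ A  (constrained at step 1)
    C ↦ BA  (constrained at step 1)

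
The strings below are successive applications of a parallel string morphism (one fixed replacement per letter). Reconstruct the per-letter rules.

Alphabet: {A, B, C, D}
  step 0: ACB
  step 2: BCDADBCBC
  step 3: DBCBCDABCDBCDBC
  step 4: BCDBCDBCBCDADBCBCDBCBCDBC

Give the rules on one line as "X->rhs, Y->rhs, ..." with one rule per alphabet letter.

  step 3 ⇒ step 4: DBCBCDABCDBCDBC ⇒ BC·D·BC·D·BC·BC·DA·D·BC·BC·D·BC·BC·D·BC
    A ↦ DA
    B ↦ D
    C ↦ BC
    D ↦ BC

A->DA, B->D, C->BC, D->BC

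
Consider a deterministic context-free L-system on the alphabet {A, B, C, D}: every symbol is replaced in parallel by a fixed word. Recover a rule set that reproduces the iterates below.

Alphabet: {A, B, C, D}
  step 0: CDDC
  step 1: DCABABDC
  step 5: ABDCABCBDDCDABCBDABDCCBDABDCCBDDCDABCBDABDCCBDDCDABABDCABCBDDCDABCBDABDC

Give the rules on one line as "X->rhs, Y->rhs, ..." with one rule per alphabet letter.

  step 0 ⇒ step 1: CDDC ⇒ DC·AB·AB·DC
    C ↦ DC
    D ↦ AB
    A ↦ CB  (constrained at step 1)
    B ↦ D  (constrained at step 1)

A->CB, B->D, C->DC, D->AB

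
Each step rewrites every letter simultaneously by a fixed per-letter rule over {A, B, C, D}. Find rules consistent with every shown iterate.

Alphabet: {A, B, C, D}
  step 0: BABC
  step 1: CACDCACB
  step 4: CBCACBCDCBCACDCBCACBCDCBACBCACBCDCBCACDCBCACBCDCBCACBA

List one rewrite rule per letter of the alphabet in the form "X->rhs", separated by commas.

A->CD, B->CA, C->CB, D->A

  step 0 ⇒ step 1: BABC ⇒ CA·CD·CA·CB
    A ↦ CD
    B ↦ CA
    C ↦ CB
    D ↦ A  (constrained at step 1)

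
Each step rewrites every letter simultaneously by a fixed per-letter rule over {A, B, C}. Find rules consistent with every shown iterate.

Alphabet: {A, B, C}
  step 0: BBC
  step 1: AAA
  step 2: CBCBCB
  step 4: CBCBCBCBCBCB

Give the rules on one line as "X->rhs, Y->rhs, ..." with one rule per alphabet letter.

A->CB, B->A, C->A

  step 1 ⇒ step 2: AAA ⇒ CB·CB·CB
    A ↦ CB
  step 0 ⇒ step 1: BBC ⇒ A·A·A
    B ↦ A
  step 0 ⇒ step 1: BBC ⇒ A·A·A
    C ↦ A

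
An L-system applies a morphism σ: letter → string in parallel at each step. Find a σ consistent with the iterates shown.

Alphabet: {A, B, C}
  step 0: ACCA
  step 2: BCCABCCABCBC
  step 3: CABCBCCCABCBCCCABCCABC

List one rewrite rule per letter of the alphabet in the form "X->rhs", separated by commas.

  step 2 ⇒ step 3: BCCABCCABCBC ⇒ CA·BC·BC·C·CA·BC·BC·C·CA·BC·CA·BC
    A ↦ C
    B ↦ CA
    C ↦ BC

A->C, B->CA, C->BC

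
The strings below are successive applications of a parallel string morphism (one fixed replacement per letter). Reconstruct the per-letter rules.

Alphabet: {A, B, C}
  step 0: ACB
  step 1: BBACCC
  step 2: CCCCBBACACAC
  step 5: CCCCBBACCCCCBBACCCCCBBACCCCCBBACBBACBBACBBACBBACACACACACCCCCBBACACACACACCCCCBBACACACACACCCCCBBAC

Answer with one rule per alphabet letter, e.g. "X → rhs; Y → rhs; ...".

  step 1 ⇒ step 2: BBACCC ⇒ CC·CC·BB·AC·AC·AC
    A ↦ BB
    B ↦ CC
    C ↦ AC

A->BB, B->CC, C->AC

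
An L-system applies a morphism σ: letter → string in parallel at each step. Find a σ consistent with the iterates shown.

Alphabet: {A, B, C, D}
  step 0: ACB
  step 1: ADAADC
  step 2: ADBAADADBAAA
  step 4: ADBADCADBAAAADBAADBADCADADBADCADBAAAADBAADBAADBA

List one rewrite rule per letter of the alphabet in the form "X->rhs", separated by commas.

A->AD, B->DC, C->AA, D->BA

  step 1 ⇒ step 2: ADAADC ⇒ AD·BA·AD·AD·BA·AA
    A ↦ AD
    C ↦ AA
    D ↦ BA
  step 0 ⇒ step 1: ACB ⇒ AD·AA·DC
    B ↦ DC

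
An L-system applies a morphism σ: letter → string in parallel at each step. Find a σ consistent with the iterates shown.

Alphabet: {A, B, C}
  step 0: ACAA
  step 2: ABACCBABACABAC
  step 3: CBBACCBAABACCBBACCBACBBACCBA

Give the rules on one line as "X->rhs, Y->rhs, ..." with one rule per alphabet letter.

  step 2 ⇒ step 3: ABACCBABACABAC ⇒ CB·BAC·CB·A·A·BAC·CB·BAC·CB·A·CB·BAC·CB·A
    A ↦ CB
    B ↦ BAC
    C ↦ A

A->CB, B->BAC, C->A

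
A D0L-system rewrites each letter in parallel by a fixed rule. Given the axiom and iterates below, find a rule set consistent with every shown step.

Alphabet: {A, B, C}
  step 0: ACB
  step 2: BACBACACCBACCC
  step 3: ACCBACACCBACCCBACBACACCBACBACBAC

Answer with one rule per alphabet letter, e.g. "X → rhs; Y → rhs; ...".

A->CC, B->A, C->BAC

  step 2 ⇒ step 3: BACBACACCBACCC ⇒ A·CC·BAC·A·CC·BAC·CC·BAC·BAC·A·CC·BAC·BAC·BAC
    A ↦ CC
    B ↦ A
    C ↦ BAC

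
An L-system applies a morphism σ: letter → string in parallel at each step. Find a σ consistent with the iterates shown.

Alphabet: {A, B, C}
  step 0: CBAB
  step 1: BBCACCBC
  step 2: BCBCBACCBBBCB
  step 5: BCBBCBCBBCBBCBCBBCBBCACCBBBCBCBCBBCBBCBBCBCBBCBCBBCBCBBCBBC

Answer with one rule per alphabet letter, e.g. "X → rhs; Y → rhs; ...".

A->ACC, B->BC, C->B

  step 1 ⇒ step 2: BBCACCBC ⇒ BC·BC·B·ACC·B·B·BC·B
    A ↦ ACC
    B ↦ BC
    C ↦ B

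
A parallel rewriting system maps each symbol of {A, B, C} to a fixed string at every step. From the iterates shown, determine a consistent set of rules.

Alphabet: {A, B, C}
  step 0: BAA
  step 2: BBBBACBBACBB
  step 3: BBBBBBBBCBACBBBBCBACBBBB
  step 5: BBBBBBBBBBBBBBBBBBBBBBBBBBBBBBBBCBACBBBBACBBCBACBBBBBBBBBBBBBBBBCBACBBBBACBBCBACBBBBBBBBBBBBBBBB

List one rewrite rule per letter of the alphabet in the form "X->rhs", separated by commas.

A->CB, B->BB, C->AC

  step 2 ⇒ step 3: BBBBACBBACBB ⇒ BB·BB·BB·BB·CB·AC·BB·BB·CB·AC·BB·BB
    A ↦ CB
    B ↦ BB
    C ↦ AC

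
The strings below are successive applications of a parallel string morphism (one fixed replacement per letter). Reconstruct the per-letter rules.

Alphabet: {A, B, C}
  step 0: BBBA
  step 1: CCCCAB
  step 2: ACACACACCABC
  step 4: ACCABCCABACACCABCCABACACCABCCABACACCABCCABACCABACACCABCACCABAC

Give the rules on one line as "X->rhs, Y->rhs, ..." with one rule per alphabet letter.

A->CAB, B->C, C->AC

  step 1 ⇒ step 2: CCCCAB ⇒ AC·AC·AC·AC·CAB·C
    A ↦ CAB
    B ↦ C
    C ↦ AC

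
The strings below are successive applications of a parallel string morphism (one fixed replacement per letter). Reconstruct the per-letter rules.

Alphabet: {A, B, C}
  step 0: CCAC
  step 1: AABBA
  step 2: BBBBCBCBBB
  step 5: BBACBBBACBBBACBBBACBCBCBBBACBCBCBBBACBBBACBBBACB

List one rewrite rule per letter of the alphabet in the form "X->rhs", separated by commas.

  step 1 ⇒ step 2: AABBA ⇒ BB·BB·CB·CB·BB
    A ↦ BB
    B ↦ CB
  step 0 ⇒ step 1: CCAC ⇒ A·A·BB·A
    C ↦ A

A->BB, B->CB, C->A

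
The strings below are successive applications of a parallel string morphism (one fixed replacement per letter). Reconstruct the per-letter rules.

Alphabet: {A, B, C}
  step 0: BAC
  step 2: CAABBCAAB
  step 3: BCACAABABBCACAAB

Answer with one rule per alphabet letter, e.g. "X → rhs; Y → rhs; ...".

A->CA, B->AB, C->B

  step 2 ⇒ step 3: CAABBCAAB ⇒ B·CA·CA·AB·AB·B·CA·CA·AB
    A ↦ CA
    B ↦ AB
    C ↦ B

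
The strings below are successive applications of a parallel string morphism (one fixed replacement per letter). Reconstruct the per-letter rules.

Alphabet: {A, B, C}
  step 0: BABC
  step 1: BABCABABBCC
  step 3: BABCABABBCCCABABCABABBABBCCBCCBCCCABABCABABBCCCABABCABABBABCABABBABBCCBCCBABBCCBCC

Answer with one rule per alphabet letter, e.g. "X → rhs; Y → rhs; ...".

A->CA, B->BAB, C->BCC

  step 0 ⇒ step 1: BABC ⇒ BAB·CA·BAB·BCC
    A ↦ CA
    B ↦ BAB
    C ↦ BCC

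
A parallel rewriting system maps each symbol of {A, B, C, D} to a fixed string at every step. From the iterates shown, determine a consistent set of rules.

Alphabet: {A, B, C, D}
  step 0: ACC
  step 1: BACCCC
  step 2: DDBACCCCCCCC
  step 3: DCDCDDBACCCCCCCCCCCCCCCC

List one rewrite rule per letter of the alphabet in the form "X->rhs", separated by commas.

  step 2 ⇒ step 3: DDBACCCCCCCC ⇒ DC·DC·DD·BA·CC·CC·CC·CC·CC·CC·CC·CC
    A ↦ BA
    B ↦ DD
    C ↦ CC
    D ↦ DC

A->BA, B->DD, C->CC, D->DC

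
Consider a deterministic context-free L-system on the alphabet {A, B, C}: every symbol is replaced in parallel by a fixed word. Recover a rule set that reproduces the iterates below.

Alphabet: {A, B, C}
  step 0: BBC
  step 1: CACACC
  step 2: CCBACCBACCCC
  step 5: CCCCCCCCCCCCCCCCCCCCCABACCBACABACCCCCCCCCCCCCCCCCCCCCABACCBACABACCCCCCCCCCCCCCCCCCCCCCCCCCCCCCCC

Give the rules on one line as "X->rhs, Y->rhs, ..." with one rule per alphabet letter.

  step 1 ⇒ step 2: CACACC ⇒ CC·BA·CC·BA·CC·CC
    A ↦ BA
    C ↦ CC
  step 0 ⇒ step 1: BBC ⇒ CA·CA·CC
    B ↦ CA

A->BA, B->CA, C->CC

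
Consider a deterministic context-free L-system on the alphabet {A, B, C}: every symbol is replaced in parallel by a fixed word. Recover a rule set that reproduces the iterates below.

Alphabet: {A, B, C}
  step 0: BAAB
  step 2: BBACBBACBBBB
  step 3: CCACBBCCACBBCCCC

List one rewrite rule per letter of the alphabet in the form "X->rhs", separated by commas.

A->AC, B->C, C->BB

  step 2 ⇒ step 3: BBACBBACBBBB ⇒ C·C·AC·BB·C·C·AC·BB·C·C·C·C
    A ↦ AC
    B ↦ C
    C ↦ BB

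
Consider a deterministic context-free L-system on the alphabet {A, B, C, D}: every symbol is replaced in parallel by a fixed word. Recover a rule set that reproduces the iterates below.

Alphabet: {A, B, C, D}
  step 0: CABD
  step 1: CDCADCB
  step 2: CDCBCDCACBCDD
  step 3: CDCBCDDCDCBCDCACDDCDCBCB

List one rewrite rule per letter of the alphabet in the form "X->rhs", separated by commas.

  step 2 ⇒ step 3: CDCBCDCACBCDD ⇒ CD·CB·CD·D·CD·CB·CD·CA·CD·D·CD·CB·CB
    A ↦ CA
    B ↦ D
    C ↦ CD
    D ↦ CB

A->CA, B->D, C->CD, D->CB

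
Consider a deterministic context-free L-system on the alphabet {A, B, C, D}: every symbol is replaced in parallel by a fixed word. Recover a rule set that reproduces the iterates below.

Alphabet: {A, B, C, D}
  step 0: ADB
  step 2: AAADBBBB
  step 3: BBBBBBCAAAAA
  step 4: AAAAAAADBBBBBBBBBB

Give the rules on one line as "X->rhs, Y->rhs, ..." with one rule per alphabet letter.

A->BB, B->A, C->AD, D->CA

  step 3 ⇒ step 4: BBBBBBCAAAAA ⇒ A·A·A·A·A·A·AD·BB·BB·BB·BB·BB
    A ↦ BB
    B ↦ A
    C ↦ AD
  step 2 ⇒ step 3: AAADBBBB ⇒ BB·BB·BB·CA·A·A·A·A
    D ↦ CA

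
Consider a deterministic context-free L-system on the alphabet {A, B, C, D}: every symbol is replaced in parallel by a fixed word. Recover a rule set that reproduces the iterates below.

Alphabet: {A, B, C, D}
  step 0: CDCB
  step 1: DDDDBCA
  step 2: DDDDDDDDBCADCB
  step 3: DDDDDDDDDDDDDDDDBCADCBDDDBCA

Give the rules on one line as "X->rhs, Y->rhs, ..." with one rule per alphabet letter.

A->CB, B->BCA, C->D, D->DD

  step 2 ⇒ step 3: DDDDDDDDBCADCB ⇒ DD·DD·DD·DD·DD·DD·DD·DD·BCA·D·CB·DD·D·BCA
    A ↦ CB
    B ↦ BCA
    C ↦ D
    D ↦ DD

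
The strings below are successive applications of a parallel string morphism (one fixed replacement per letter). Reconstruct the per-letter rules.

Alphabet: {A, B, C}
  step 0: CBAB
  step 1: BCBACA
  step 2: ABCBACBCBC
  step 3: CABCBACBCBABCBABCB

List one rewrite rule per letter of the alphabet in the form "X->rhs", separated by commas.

  step 2 ⇒ step 3: ABCBACBCBC ⇒ C·A·BCB·A·C·BCB·A·BCB·A·BCB
    A ↦ C
    B ↦ A
    C ↦ BCB

A->C, B->A, C->BCB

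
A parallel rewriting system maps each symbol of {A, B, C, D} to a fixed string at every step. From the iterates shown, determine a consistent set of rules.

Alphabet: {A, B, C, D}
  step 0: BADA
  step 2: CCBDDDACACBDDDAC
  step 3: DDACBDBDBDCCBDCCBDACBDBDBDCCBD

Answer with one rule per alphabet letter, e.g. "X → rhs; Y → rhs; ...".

  step 2 ⇒ step 3: CCBDDDACACBDDDAC ⇒ D·D·AC·BD·BD·BD·CCB·D·CCB·D·AC·BD·BD·BD·CCB·D
    A ↦ CCB
    B ↦ AC
    C ↦ D
    D ↦ BD

A->CCB, B->AC, C->D, D->BD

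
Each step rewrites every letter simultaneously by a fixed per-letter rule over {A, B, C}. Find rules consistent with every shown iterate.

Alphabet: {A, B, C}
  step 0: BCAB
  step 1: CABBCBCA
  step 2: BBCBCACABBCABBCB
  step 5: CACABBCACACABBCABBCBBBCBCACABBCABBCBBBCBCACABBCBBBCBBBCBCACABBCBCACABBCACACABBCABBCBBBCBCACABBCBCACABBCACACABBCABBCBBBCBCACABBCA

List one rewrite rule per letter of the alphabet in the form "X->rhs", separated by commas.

  step 1 ⇒ step 2: CABBCBCA ⇒ BB·CB·CA·CA·BB·CA·BB·CB
    A ↦ CB
    B ↦ CA
    C ↦ BB

A->CB, B->CA, C->BB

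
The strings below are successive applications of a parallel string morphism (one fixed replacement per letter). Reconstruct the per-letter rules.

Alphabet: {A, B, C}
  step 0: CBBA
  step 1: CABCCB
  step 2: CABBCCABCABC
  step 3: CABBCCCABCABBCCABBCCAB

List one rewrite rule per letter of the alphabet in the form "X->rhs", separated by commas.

  step 2 ⇒ step 3: CABBCCABCABC ⇒ CAB·B·C·C·CAB·CAB·B·C·CAB·B·C·CAB
    A ↦ B
    B ↦ C
    C ↦ CAB

A->B, B->C, C->CAB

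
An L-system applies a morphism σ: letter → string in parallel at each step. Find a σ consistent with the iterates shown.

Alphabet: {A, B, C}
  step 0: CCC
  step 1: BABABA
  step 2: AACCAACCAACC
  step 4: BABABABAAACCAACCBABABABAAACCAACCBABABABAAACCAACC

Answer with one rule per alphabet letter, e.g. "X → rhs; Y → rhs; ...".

  step 1 ⇒ step 2: BABABA ⇒ AA·CC·AA·CC·AA·CC
    A ↦ CC
    B ↦ AA
  step 0 ⇒ step 1: CCC ⇒ BA·BA·BA
    C ↦ BA

A->CC, B->AA, C->BA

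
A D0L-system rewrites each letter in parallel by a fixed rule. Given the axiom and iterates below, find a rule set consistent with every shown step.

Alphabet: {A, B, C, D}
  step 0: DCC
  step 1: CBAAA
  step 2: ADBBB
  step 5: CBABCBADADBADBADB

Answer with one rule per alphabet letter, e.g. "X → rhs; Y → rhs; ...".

  step 1 ⇒ step 2: CBAAA ⇒ A·D·B·B·B
    A ↦ B
    B ↦ D
    C ↦ A
  step 0 ⇒ step 1: DCC ⇒ CBA·A·A
    D ↦ CBA

A->B, B->D, C->A, D->CBA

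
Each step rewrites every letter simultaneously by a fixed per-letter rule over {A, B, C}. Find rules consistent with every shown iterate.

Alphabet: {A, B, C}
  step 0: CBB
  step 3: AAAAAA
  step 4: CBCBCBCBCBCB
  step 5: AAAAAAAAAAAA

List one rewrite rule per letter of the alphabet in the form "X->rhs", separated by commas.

A->CB, B->A, C->A

  step 4 ⇒ step 5: CBCBCBCBCBCB ⇒ A·A·A·A·A·A·A·A·A·A·A·A
    B ↦ A
    C ↦ A
  step 3 ⇒ step 4: AAAAAA ⇒ CB·CB·CB·CB·CB·CB
    A ↦ CB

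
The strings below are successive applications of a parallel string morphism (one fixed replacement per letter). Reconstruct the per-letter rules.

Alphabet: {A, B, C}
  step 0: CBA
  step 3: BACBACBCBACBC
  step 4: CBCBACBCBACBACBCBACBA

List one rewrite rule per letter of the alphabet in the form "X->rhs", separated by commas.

  step 3 ⇒ step 4: BACBACBCBACBC ⇒ C·BC·BA·C·BC·BA·C·BA·C·BC·BA·C·BA
    A ↦ BC
    B ↦ C
    C ↦ BA

A->BC, B->C, C->BA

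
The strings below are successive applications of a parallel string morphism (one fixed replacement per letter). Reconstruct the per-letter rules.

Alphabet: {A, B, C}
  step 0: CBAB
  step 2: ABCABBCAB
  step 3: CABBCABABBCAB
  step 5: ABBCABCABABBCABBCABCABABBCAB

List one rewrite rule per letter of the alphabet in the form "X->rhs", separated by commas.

A->C, B->AB, C->B

  step 2 ⇒ step 3: ABCABBCAB ⇒ C·AB·B·C·AB·AB·B·C·AB
    A ↦ C
    B ↦ AB
    C ↦ B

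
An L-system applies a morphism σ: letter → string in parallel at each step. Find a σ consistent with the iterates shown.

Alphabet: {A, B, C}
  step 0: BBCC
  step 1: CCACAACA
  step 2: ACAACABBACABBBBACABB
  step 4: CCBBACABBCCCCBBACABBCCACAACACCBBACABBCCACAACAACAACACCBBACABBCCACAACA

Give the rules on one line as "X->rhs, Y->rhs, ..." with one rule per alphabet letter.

A->BB, B->C, C->ACA

  step 1 ⇒ step 2: CCACAACA ⇒ ACA·ACA·BB·ACA·BB·BB·ACA·BB
    A ↦ BB
    C ↦ ACA
  step 0 ⇒ step 1: BBCC ⇒ C·C·ACA·ACA
    B ↦ C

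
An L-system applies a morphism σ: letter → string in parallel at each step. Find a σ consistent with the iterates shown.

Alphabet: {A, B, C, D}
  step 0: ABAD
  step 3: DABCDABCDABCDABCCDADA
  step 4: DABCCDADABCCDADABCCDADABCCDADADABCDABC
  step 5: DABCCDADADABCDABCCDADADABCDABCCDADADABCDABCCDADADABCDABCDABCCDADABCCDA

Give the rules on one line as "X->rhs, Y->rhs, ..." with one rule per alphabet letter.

A->C, B->C, C->DA, D->DAB

  step 4 ⇒ step 5: DABCCDADABCCDADABCCDADABCCDADADABCDABC ⇒ DAB·C·C·DA·DA·DAB·C·DAB·C·C·DA·DA·DAB·C·DAB·C·C·DA·DA·DAB·C·DAB·C·C·DA·DA·DAB·C·DAB·C·DAB·C·C·DA·DAB·C·C·DA
    A ↦ C
    B ↦ C
    C ↦ DA
    D ↦ DAB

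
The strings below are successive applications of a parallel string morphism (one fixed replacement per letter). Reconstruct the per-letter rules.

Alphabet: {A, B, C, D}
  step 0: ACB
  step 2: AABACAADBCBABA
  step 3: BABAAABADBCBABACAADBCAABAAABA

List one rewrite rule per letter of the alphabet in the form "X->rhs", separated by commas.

  step 2 ⇒ step 3: AABACAADBCBABA ⇒ BA·BA·AA·BA·DBC·BA·BA·C·AA·DBC·AA·BA·AA·BA
    A ↦ BA
    B ↦ AA
    C ↦ DBC
    D ↦ C

A->BA, B->AA, C->DBC, D->C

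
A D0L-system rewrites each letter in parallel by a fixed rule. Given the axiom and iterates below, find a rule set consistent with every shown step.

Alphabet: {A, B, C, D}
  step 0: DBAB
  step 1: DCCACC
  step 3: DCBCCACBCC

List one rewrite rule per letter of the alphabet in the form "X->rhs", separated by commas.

  step 0 ⇒ step 1: DBAB ⇒ DC·C·AC·C
    A ↦ AC
    B ↦ C
    D ↦ DC
    C ↦ B  (constrained at step 1)

A->AC, B->C, C->B, D->DC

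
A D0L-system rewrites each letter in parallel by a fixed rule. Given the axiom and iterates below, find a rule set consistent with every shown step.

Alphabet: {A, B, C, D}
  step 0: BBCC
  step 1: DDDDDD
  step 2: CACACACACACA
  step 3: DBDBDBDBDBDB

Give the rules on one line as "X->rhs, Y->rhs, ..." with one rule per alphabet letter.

  step 2 ⇒ step 3: CACACACACACA ⇒ D·B·D·B·D·B·D·B·D·B·D·B
    A ↦ B
    C ↦ D
  step 0 ⇒ step 1: BBCC ⇒ DD·DD·D·D
    B ↦ DD
  step 1 ⇒ step 2: DDDDDD ⇒ CA·CA·CA·CA·CA·CA
    D ↦ CA

A->B, B->DD, C->D, D->CA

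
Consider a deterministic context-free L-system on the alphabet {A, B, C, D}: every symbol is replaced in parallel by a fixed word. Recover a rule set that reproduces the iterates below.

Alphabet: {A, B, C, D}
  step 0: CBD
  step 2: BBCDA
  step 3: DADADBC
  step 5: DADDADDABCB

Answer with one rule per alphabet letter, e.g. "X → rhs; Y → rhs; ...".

  step 2 ⇒ step 3: BBCDA ⇒ DA·DA·D·B·C
    A ↦ C
    B ↦ DA
    C ↦ D
    D ↦ B

A->C, B->DA, C->D, D->B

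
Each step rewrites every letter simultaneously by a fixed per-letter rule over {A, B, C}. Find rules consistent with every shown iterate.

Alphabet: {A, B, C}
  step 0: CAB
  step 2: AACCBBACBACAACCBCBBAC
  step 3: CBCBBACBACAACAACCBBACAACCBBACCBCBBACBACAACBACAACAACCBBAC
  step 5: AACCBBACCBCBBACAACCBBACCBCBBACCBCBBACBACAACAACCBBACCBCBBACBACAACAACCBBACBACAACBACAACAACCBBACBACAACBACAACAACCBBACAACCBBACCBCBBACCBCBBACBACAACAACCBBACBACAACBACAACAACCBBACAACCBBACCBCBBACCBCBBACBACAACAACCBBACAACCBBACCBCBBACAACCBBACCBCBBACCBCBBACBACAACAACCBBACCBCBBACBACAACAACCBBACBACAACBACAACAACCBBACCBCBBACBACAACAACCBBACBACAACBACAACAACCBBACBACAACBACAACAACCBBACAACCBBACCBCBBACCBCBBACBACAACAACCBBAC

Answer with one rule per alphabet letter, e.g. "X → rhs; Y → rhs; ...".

A->CB, B->AAC, C->BAC

  step 2 ⇒ step 3: AACCBBACBACAACCBCBBAC ⇒ CB·CB·BAC·BAC·AAC·AAC·CB·BAC·AAC·CB·BAC·CB·CB·BAC·BAC·AAC·BAC·AAC·AAC·CB·BAC
    A ↦ CB
    B ↦ AAC
    C ↦ BAC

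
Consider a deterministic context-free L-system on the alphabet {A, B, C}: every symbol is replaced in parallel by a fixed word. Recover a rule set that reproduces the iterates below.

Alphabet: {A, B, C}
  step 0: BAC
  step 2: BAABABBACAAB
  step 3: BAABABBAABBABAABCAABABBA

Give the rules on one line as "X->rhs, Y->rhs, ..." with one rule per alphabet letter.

A->AB, B->BA, C->CA

  step 2 ⇒ step 3: BAABABBACAAB ⇒ BA·AB·AB·BA·AB·BA·BA·AB·CA·AB·AB·BA
    A ↦ AB
    B ↦ BA
    C ↦ CA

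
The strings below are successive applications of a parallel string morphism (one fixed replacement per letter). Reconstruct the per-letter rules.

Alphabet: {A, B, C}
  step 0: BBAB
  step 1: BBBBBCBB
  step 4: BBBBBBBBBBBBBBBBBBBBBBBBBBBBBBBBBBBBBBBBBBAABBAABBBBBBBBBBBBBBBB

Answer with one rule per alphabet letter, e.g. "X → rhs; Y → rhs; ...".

A->BC, B->BB, C->AA

  step 0 ⇒ step 1: BBAB ⇒ BB·BB·BC·BB
    A ↦ BC
    B ↦ BB
    C ↦ AA  (constrained at step 1)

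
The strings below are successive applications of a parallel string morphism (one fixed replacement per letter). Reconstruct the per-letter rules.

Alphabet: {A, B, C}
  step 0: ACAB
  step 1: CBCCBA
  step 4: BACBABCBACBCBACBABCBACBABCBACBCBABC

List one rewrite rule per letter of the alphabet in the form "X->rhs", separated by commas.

  step 0 ⇒ step 1: ACAB ⇒ C·BC·C·BA
    A ↦ C
    B ↦ BA
    C ↦ BC

A->C, B->BA, C->BC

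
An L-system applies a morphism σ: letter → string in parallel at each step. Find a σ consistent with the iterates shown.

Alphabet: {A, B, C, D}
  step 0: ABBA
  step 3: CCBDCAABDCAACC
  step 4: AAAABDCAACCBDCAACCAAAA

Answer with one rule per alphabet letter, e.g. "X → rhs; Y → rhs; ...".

A->C, B->BD, C->AA, D->C

  step 3 ⇒ step 4: CCBDCAABDCAACC ⇒ AA·AA·BD·C·AA·C·C·BD·C·AA·C·C·AA·AA
    A ↦ C
    B ↦ BD
    C ↦ AA
    D ↦ C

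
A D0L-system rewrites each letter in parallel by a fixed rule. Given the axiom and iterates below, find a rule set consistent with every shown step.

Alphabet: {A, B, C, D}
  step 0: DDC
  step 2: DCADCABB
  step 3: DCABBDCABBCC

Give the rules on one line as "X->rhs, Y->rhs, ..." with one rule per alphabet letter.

A->BB, B->C, C->A, D->DC

  step 2 ⇒ step 3: DCADCABB ⇒ DC·A·BB·DC·A·BB·C·C
    A ↦ BB
    B ↦ C
    C ↦ A
    D ↦ DC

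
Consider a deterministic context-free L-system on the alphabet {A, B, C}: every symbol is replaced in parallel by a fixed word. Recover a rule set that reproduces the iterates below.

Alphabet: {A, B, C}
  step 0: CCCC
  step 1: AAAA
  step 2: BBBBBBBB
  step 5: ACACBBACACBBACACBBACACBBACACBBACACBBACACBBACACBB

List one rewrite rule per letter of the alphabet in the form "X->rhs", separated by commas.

  step 1 ⇒ step 2: AAAA ⇒ BB·BB·BB·BB
    A ↦ BB
    B ↦ AC  (constrained at step 2)
  step 0 ⇒ step 1: CCCC ⇒ A·A·A·A
    C ↦ A

A->BB, B->AC, C->A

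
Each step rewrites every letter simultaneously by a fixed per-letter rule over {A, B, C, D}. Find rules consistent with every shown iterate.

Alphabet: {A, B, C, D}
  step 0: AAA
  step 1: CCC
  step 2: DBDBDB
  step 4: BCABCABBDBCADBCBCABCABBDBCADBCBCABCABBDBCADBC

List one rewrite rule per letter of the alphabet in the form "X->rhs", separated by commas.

  step 1 ⇒ step 2: CCC ⇒ DB·DB·DB
    C ↦ DB
  step 0 ⇒ step 1: AAA ⇒ C·C·C
    A ↦ C
    B ↦ BCA  (constrained at step 2)
    D ↦ BBD  (constrained at step 2)

A->C, B->BCA, C->DB, D->BBD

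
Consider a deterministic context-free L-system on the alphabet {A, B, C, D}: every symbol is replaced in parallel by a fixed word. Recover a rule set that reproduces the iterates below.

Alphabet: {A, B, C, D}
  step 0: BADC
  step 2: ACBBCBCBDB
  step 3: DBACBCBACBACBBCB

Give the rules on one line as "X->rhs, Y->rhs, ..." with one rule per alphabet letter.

  step 2 ⇒ step 3: ACBBCBCBDB ⇒ DB·A·CB·CB·A·CB·A·CB·B·CB
    A ↦ DB
    B ↦ CB
    C ↦ A
    D ↦ B

A->DB, B->CB, C->A, D->B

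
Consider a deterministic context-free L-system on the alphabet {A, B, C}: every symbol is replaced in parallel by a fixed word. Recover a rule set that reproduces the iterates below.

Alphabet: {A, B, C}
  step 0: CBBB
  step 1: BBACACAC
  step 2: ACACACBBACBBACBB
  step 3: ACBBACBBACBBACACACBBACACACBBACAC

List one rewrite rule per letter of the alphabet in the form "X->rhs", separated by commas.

  step 2 ⇒ step 3: ACACACBBACBBACBB ⇒ AC·BB·AC·BB·AC·BB·AC·AC·AC·BB·AC·AC·AC·BB·AC·AC
    A ↦ AC
    B ↦ AC
    C ↦ BB

A->AC, B->AC, C->BB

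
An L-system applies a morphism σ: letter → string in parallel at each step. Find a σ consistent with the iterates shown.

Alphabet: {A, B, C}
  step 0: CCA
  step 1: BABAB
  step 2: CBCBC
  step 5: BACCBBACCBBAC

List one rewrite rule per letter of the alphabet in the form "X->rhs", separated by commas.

A->B, B->C, C->BA

  step 1 ⇒ step 2: BABAB ⇒ C·B·C·B·C
    A ↦ B
    B ↦ C
  step 0 ⇒ step 1: CCA ⇒ BA·BA·B
    C ↦ BA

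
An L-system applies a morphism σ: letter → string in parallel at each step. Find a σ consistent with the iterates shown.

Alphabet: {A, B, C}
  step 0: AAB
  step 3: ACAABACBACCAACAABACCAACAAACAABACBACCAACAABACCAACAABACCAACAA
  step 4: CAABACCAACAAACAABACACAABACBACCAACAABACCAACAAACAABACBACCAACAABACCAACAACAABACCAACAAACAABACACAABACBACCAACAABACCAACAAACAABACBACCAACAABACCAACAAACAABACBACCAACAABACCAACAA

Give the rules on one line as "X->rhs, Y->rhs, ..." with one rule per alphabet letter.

  step 3 ⇒ step 4: ACAABACBACCAACAABACCAACAAACAABACBACCAACAABACCAACAABACCAACAA ⇒ CAA·BAC·CAA·CAA·A·CAA·BAC·A·CAA·BAC·BAC·CAA·CAA·BAC·CAA·CAA·A·CAA·BAC·BAC·CAA·CAA·BAC·CAA·CAA·CAA·BAC·CAA·CAA·A·CAA·BAC·A·CAA·BAC·BAC·CAA·CAA·BAC·CAA·CAA·A·CAA·BAC·BAC·CAA·CAA·BAC·CAA·CAA·A·CAA·BAC·BAC·CAA·CAA·BAC·CAA·CAA
    A ↦ CAA
    B ↦ A
    C ↦ BAC

A->CAA, B->A, C->BAC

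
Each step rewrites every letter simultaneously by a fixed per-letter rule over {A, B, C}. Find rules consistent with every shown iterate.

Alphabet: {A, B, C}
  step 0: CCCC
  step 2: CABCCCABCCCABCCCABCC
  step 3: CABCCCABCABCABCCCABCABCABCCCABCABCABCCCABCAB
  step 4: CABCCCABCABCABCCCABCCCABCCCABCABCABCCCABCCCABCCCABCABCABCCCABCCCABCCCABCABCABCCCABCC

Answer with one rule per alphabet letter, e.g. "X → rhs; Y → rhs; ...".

  step 3 ⇒ step 4: CABCCCABCABCABCCCABCABCABCCCABCABCABCCCABCAB ⇒ CAB·C·C·CAB·CAB·CAB·C·C·CAB·C·C·CAB·C·C·CAB·CAB·CAB·C·C·CAB·C·C·CAB·C·C·CAB·CAB·CAB·C·C·CAB·C·C·CAB·C·C·CAB·CAB·CAB·C·C·CAB·C·C
    A ↦ C
    B ↦ C
    C ↦ CAB

A->C, B->C, C->CAB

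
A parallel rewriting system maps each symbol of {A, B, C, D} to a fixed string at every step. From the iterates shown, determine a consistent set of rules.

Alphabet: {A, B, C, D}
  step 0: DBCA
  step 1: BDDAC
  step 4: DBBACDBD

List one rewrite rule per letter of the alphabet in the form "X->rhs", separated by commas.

A->AC, B->D, C->D, D->B

  step 0 ⇒ step 1: DBCA ⇒ B·D·D·AC
    A ↦ AC
    B ↦ D
    C ↦ D
    D ↦ B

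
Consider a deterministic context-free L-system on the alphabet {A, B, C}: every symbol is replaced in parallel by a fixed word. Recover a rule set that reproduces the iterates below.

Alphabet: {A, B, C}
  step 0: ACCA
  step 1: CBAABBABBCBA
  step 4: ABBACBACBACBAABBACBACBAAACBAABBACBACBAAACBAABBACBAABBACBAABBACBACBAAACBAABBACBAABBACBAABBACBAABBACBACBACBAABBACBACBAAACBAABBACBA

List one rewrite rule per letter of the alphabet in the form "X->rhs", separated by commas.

A->CBA, B->A, C->ABB

  step 0 ⇒ step 1: ACCA ⇒ CBA·ABB·ABB·CBA
    A ↦ CBA
    C ↦ ABB
    B ↦ A  (constrained at step 1)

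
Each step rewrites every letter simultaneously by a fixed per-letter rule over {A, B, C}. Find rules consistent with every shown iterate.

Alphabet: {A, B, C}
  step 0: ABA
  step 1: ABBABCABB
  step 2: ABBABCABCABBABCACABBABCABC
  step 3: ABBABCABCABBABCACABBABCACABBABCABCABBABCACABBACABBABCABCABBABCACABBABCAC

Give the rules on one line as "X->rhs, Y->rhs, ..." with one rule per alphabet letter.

  step 2 ⇒ step 3: ABBABCABCABBABCACABBABCABC ⇒ ABB·ABC·ABC·ABB·ABC·AC·ABB·ABC·AC·ABB·ABC·ABC·ABB·ABC·AC·ABB·AC·ABB·ABC·ABC·ABB·ABC·AC·ABB·ABC·AC
    A ↦ ABB
    B ↦ ABC
    C ↦ AC

A->ABB, B->ABC, C->AC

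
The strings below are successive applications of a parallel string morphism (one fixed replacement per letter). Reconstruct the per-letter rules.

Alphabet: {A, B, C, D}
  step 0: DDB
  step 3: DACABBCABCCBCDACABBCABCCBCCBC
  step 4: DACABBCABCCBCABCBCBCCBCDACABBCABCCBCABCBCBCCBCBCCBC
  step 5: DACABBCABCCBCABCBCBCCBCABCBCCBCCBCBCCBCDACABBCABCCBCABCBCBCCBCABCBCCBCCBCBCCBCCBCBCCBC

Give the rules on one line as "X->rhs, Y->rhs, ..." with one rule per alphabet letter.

A->AB, B->C, C->BC, D->DAC

  step 4 ⇒ step 5: DACABBCABCCBCABCBCBCCBCDACABBCABCCBCABCBCBCCBCBCCBC ⇒ DAC·AB·BC·AB·C·C·BC·AB·C·BC·BC·C·BC·AB·C·BC·C·BC·C·BC·BC·C·BC·DAC·AB·BC·AB·C·C·BC·AB·C·BC·BC·C·BC·AB·C·BC·C·BC·C·BC·BC·C·BC·C·BC·BC·C·BC
    A ↦ AB
    B ↦ C
    C ↦ BC
    D ↦ DAC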